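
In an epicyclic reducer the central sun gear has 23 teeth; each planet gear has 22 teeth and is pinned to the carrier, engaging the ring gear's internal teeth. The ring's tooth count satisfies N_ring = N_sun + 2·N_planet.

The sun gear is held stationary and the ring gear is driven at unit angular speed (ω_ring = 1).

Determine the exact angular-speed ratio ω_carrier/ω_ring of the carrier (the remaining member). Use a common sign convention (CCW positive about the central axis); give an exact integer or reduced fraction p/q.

N_ring = 23 + 2·22 = 67
23(ω_s−ω_c) = −67(ω_r−ω_c),  ω_s=0, ω_r=1
23(0−ω_c) = −67(1−ω_c)  ⇒  90ω_c = 67  ⇒  ω_c = 67/90
ω_c/ω_r = 67/90

67/90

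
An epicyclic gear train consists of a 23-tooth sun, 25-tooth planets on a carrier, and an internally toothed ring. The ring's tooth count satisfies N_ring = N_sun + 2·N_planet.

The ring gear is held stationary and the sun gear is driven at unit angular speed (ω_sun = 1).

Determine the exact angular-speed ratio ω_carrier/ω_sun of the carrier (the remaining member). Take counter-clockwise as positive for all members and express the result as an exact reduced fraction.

N_ring = 23 + 2·25 = 73
23(ω_s−ω_c) = −73(ω_r−ω_c),  ω_r=0, ω_s=1
23(1−ω_c) = −73(0−ω_c)  ⇒  96ω_c = 23  ⇒  ω_c = 23/96
ω_c/ω_s = 23/96

23/96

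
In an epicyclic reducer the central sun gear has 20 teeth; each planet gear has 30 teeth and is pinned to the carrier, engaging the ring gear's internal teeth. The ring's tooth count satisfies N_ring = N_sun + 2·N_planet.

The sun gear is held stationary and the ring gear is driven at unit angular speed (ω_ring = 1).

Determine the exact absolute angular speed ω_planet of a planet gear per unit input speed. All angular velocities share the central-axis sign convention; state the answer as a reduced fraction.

N_ring = 20 + 2·30 = 80
20(ω_s−ω_c) = −80(ω_r−ω_c),  ω_s=0, ω_r=1
20(0−ω_c) = −80(1−ω_c)  ⇒  100ω_c = 80  ⇒  ω_c = 4/5
sun–planet: 20·(0−4/5) = −30·(ω_p−ω_c)  ⇒  ω_p−ω_c = −(20/30)·(-4/5) = 8/15
ω_p = 4/5 + 8/15 = 4/3

4/3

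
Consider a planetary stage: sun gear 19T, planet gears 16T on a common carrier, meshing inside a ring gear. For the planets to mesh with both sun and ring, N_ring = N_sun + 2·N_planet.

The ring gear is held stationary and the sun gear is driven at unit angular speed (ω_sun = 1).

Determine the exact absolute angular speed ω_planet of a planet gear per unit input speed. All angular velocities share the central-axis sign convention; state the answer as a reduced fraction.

-19/32

N_ring = 19 + 2·16 = 51
19(ω_s−ω_c) = −51(ω_r−ω_c),  ω_r=0, ω_s=1
19(1−ω_c) = −51(0−ω_c)  ⇒  70ω_c = 19  ⇒  ω_c = 19/70
sun–planet: 19·(1−19/70) = −16·(ω_p−ω_c)  ⇒  ω_p−ω_c = −(19/16)·(51/70) = -969/1120
ω_p = 19/70 − 969/1120 = -19/32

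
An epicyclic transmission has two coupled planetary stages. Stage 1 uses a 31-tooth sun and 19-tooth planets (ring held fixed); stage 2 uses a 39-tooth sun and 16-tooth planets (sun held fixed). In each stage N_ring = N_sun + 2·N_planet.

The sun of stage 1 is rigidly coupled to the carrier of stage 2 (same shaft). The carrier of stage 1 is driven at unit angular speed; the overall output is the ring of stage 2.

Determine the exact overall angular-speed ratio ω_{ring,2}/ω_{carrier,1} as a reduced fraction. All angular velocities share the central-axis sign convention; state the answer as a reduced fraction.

Stage 1: N_ring = 31 + 2·19 = 69
Stage 1: 31(ω_s−ω_c) = −69(ω_r−ω_c),  ω_r=0, ω_c=1
Stage 1: ω_s = 1 − (69/31)(0−1) = 100/31
  ⇒ ω_s¹/ω_c¹ = 100/31
Stage 2: N_ring = 39 + 2·16 = 71
Stage 2: 39(ω_s−ω_c) = −71(ω_r−ω_c),  ω_s=0, ω_c=1
Stage 2: ω_r = 1 − (39/71)(0−1) = 110/71
  ⇒ ω_r²/ω_c² = 110/71
Coupling ω_c² = ω_s¹ ⇒ overall = 100/31 × 110/71 = 11000/2201

11000/2201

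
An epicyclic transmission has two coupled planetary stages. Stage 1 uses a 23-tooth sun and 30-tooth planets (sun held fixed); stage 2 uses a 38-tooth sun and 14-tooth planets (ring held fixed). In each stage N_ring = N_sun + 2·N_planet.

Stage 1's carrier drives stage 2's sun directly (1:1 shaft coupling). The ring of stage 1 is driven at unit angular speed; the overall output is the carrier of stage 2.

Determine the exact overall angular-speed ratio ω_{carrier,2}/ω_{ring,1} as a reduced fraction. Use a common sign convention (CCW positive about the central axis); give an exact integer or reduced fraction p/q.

1577/5512

Stage 1: N_ring = 23 + 2·30 = 83
Stage 1: 23(ω_s−ω_c) = −83(ω_r−ω_c),  ω_s=0, ω_r=1
Stage 1: 23(0−ω_c) = −83(1−ω_c)  ⇒  106ω_c = 83  ⇒  ω_c = 83/106
  ⇒ ω_c¹/ω_r¹ = 83/106
Stage 2: N_ring = 38 + 2·14 = 66
Stage 2: 38(ω_s−ω_c) = −66(ω_r−ω_c),  ω_r=0, ω_s=1
Stage 2: 38(1−ω_c) = −66(0−ω_c)  ⇒  104ω_c = 38  ⇒  ω_c = 19/52
  ⇒ ω_c²/ω_s² = 19/52
Coupling ω_s² = ω_c¹ ⇒ overall = 83/106 × 19/52 = 1577/5512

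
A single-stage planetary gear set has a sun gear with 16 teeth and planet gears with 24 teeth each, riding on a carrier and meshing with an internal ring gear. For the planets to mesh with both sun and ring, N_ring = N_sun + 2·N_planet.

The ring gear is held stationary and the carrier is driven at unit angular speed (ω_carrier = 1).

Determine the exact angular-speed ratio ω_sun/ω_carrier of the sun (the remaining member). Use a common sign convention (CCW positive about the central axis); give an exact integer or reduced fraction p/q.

5

N_ring = 16 + 2·24 = 64
16(ω_s−ω_c) = −64(ω_r−ω_c),  ω_r=0, ω_c=1
ω_s = 1 − (64/16)(0−1) = 5
ω_s/ω_c = 5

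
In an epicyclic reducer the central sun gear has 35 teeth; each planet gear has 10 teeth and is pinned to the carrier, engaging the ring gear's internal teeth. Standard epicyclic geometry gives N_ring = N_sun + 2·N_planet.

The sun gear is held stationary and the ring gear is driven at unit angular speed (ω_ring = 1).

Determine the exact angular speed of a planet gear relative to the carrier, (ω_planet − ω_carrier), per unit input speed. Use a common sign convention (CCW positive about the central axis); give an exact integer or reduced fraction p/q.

77/36

N_ring = 35 + 2·10 = 55
35(ω_s−ω_c) = −55(ω_r−ω_c),  ω_s=0, ω_r=1
35(0−ω_c) = −55(1−ω_c)  ⇒  90ω_c = 55  ⇒  ω_c = 11/18
sun–planet: 35·(0−11/18) = −10·(ω_p−ω_c)  ⇒  ω_p−ω_c = −(35/10)·(-11/18) = 77/36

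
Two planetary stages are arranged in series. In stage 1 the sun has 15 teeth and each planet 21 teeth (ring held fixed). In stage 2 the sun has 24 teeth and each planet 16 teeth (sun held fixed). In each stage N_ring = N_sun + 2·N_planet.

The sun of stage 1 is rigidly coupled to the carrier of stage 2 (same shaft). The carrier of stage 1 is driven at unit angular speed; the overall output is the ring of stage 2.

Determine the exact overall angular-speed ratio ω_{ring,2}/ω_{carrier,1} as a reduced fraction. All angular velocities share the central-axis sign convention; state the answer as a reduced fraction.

48/7

Stage 1: N_ring = 15 + 2·21 = 57
Stage 1: 15(ω_s−ω_c) = −57(ω_r−ω_c),  ω_r=0, ω_c=1
Stage 1: ω_s = 1 − (57/15)(0−1) = 24/5
  ⇒ ω_s¹/ω_c¹ = 24/5
Stage 2: N_ring = 24 + 2·16 = 56
Stage 2: 24(ω_s−ω_c) = −56(ω_r−ω_c),  ω_s=0, ω_c=1
Stage 2: ω_r = 1 − (24/56)(0−1) = 10/7
  ⇒ ω_r²/ω_c² = 10/7
Coupling ω_c² = ω_s¹ ⇒ overall = 24/5 × 10/7 = 48/7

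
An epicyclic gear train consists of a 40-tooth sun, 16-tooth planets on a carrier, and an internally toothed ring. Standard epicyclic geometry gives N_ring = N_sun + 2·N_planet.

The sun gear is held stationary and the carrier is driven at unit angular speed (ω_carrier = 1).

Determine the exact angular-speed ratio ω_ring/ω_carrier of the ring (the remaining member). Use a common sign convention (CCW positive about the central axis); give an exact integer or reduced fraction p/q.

14/9

N_ring = 40 + 2·16 = 72
40(ω_s−ω_c) = −72(ω_r−ω_c),  ω_s=0, ω_c=1
ω_r = 1 − (40/72)(0−1) = 14/9
ω_r/ω_c = 14/9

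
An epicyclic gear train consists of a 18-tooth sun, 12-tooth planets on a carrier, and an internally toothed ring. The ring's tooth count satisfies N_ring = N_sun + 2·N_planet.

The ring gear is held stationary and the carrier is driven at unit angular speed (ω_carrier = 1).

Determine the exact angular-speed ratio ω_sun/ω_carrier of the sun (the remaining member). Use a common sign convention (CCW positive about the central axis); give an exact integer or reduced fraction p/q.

N_ring = 18 + 2·12 = 42
18(ω_s−ω_c) = −42(ω_r−ω_c),  ω_r=0, ω_c=1
ω_s = 1 − (42/18)(0−1) = 10/3
ω_s/ω_c = 10/3

10/3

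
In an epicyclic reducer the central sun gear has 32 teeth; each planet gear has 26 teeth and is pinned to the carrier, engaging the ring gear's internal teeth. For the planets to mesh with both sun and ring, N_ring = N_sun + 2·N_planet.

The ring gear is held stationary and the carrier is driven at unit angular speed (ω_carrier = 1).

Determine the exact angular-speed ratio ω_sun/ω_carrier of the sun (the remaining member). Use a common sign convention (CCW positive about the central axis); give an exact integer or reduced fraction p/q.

29/8

N_ring = 32 + 2·26 = 84
32(ω_s−ω_c) = −84(ω_r−ω_c),  ω_r=0, ω_c=1
ω_s = 1 − (84/32)(0−1) = 29/8
ω_s/ω_c = 29/8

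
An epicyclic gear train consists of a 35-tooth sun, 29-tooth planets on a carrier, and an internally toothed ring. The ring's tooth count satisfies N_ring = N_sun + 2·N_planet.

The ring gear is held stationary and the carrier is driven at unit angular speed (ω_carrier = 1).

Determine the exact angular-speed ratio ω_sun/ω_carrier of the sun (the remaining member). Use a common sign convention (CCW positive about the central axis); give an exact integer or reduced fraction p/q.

N_ring = 35 + 2·29 = 93
35(ω_s−ω_c) = −93(ω_r−ω_c),  ω_r=0, ω_c=1
ω_s = 1 − (93/35)(0−1) = 128/35
ω_s/ω_c = 128/35

128/35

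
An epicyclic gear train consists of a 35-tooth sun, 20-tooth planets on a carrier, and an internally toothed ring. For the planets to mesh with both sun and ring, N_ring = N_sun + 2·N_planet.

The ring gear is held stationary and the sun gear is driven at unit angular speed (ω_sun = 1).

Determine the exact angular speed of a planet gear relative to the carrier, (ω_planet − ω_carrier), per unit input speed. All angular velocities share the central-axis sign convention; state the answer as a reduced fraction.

N_ring = 35 + 2·20 = 75
35(ω_s−ω_c) = −75(ω_r−ω_c),  ω_r=0, ω_s=1
35(1−ω_c) = −75(0−ω_c)  ⇒  110ω_c = 35  ⇒  ω_c = 7/22
sun–planet: 35·(1−7/22) = −20·(ω_p−ω_c)  ⇒  ω_p−ω_c = −(35/20)·(15/22) = -105/88

-105/88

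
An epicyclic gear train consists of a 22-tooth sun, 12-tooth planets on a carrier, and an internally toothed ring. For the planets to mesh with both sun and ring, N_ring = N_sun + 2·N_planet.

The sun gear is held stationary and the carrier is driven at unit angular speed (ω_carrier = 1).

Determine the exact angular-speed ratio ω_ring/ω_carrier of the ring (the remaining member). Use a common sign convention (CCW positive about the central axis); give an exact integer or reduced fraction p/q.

N_ring = 22 + 2·12 = 46
22(ω_s−ω_c) = −46(ω_r−ω_c),  ω_s=0, ω_c=1
ω_r = 1 − (22/46)(0−1) = 34/23
ω_r/ω_c = 34/23

34/23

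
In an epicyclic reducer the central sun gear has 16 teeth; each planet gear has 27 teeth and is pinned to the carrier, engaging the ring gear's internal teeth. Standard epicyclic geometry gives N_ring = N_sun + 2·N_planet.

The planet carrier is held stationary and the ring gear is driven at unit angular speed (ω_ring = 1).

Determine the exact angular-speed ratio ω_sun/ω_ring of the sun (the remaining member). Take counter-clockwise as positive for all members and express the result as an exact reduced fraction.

N_ring = 16 + 2·27 = 70
16(ω_s−ω_c) = −70(ω_r−ω_c),  ω_c=0, ω_r=1
ω_s = 0 − (70/16)(1−0) = -35/8
ω_s/ω_r = -35/8

-35/8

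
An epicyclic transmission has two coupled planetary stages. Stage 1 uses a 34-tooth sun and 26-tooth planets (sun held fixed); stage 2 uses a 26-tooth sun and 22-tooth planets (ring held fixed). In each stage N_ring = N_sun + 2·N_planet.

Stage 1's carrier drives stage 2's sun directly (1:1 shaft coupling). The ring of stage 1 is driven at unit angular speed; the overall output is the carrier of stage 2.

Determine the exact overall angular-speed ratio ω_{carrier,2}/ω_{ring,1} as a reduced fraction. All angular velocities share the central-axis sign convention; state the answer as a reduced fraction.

559/2880

Stage 1: N_ring = 34 + 2·26 = 86
Stage 1: 34(ω_s−ω_c) = −86(ω_r−ω_c),  ω_s=0, ω_r=1
Stage 1: 34(0−ω_c) = −86(1−ω_c)  ⇒  120ω_c = 86  ⇒  ω_c = 43/60
  ⇒ ω_c¹/ω_r¹ = 43/60
Stage 2: N_ring = 26 + 2·22 = 70
Stage 2: 26(ω_s−ω_c) = −70(ω_r−ω_c),  ω_r=0, ω_s=1
Stage 2: 26(1−ω_c) = −70(0−ω_c)  ⇒  96ω_c = 26  ⇒  ω_c = 13/48
  ⇒ ω_c²/ω_s² = 13/48
Coupling ω_s² = ω_c¹ ⇒ overall = 43/60 × 13/48 = 559/2880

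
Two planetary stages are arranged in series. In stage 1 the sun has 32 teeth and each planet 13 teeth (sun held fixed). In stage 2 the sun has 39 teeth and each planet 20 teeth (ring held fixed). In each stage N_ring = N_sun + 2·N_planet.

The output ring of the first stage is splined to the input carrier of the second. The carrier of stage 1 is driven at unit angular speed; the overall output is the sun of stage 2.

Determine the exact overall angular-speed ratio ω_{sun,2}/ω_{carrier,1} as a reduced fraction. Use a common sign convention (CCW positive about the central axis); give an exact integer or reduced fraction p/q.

Stage 1: N_ring = 32 + 2·13 = 58
Stage 1: 32(ω_s−ω_c) = −58(ω_r−ω_c),  ω_s=0, ω_c=1
Stage 1: ω_r = 1 − (32/58)(0−1) = 45/29
  ⇒ ω_r¹/ω_c¹ = 45/29
Stage 2: N_ring = 39 + 2·20 = 79
Stage 2: 39(ω_s−ω_c) = −79(ω_r−ω_c),  ω_r=0, ω_c=1
Stage 2: ω_s = 1 − (79/39)(0−1) = 118/39
  ⇒ ω_s²/ω_c² = 118/39
Coupling ω_c² = ω_r¹ ⇒ overall = 45/29 × 118/39 = 1770/377

1770/377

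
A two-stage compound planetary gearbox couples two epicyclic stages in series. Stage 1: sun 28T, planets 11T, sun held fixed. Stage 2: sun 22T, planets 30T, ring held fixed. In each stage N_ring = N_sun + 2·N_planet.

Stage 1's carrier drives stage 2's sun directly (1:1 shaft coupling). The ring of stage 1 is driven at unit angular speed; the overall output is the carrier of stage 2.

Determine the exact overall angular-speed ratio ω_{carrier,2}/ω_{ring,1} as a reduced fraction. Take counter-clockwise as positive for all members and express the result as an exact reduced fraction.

275/2028

Stage 1: N_ring = 28 + 2·11 = 50
Stage 1: 28(ω_s−ω_c) = −50(ω_r−ω_c),  ω_s=0, ω_r=1
Stage 1: 28(0−ω_c) = −50(1−ω_c)  ⇒  78ω_c = 50  ⇒  ω_c = 25/39
  ⇒ ω_c¹/ω_r¹ = 25/39
Stage 2: N_ring = 22 + 2·30 = 82
Stage 2: 22(ω_s−ω_c) = −82(ω_r−ω_c),  ω_r=0, ω_s=1
Stage 2: 22(1−ω_c) = −82(0−ω_c)  ⇒  104ω_c = 22  ⇒  ω_c = 11/52
  ⇒ ω_c²/ω_s² = 11/52
Coupling ω_s² = ω_c¹ ⇒ overall = 25/39 × 11/52 = 275/2028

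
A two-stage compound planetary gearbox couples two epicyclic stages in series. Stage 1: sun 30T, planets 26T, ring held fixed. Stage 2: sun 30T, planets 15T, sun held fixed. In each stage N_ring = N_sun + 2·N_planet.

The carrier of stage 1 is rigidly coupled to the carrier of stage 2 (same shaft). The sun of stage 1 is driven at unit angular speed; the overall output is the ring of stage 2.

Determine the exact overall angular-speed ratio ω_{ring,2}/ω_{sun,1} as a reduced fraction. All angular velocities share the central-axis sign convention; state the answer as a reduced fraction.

Stage 1: N_ring = 30 + 2·26 = 82
Stage 1: 30(ω_s−ω_c) = −82(ω_r−ω_c),  ω_r=0, ω_s=1
Stage 1: 30(1−ω_c) = −82(0−ω_c)  ⇒  112ω_c = 30  ⇒  ω_c = 15/56
  ⇒ ω_c¹/ω_s¹ = 15/56
Stage 2: N_ring = 30 + 2·15 = 60
Stage 2: 30(ω_s−ω_c) = −60(ω_r−ω_c),  ω_s=0, ω_c=1
Stage 2: ω_r = 1 − (30/60)(0−1) = 3/2
  ⇒ ω_r²/ω_c² = 3/2
Coupling ω_c² = ω_c¹ ⇒ overall = 15/56 × 3/2 = 45/112

45/112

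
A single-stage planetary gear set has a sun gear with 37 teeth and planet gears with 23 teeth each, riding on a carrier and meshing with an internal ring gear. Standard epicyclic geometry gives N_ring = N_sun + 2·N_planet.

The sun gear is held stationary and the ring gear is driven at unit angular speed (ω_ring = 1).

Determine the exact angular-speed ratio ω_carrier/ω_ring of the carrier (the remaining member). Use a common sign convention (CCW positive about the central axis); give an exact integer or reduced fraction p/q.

N_ring = 37 + 2·23 = 83
37(ω_s−ω_c) = −83(ω_r−ω_c),  ω_s=0, ω_r=1
37(0−ω_c) = −83(1−ω_c)  ⇒  120ω_c = 83  ⇒  ω_c = 83/120
ω_c/ω_r = 83/120

83/120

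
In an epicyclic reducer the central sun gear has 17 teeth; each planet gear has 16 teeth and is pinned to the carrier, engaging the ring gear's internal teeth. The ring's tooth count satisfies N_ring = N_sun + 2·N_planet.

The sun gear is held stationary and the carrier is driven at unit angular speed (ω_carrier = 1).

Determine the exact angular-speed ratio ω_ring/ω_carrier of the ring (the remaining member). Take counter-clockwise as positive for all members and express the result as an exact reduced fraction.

66/49

N_ring = 17 + 2·16 = 49
17(ω_s−ω_c) = −49(ω_r−ω_c),  ω_s=0, ω_c=1
ω_r = 1 − (17/49)(0−1) = 66/49
ω_r/ω_c = 66/49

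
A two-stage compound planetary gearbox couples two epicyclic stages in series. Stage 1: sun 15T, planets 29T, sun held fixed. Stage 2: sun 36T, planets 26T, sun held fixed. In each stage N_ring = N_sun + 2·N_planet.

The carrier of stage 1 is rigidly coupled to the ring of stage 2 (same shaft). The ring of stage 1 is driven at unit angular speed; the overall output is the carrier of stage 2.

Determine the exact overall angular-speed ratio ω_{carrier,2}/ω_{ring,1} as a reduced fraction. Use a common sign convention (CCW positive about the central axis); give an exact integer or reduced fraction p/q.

73/124

Stage 1: N_ring = 15 + 2·29 = 73
Stage 1: 15(ω_s−ω_c) = −73(ω_r−ω_c),  ω_s=0, ω_r=1
Stage 1: 15(0−ω_c) = −73(1−ω_c)  ⇒  88ω_c = 73  ⇒  ω_c = 73/88
  ⇒ ω_c¹/ω_r¹ = 73/88
Stage 2: N_ring = 36 + 2·26 = 88
Stage 2: 36(ω_s−ω_c) = −88(ω_r−ω_c),  ω_s=0, ω_r=1
Stage 2: 36(0−ω_c) = −88(1−ω_c)  ⇒  124ω_c = 88  ⇒  ω_c = 22/31
  ⇒ ω_c²/ω_r² = 22/31
Coupling ω_r² = ω_c¹ ⇒ overall = 73/88 × 22/31 = 73/124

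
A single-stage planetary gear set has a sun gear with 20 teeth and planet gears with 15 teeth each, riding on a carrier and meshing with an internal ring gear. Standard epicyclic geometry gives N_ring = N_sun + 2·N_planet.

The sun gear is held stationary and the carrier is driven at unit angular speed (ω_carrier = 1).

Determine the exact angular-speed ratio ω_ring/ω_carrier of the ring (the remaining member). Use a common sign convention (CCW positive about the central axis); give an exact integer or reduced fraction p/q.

7/5

N_ring = 20 + 2·15 = 50
20(ω_s−ω_c) = −50(ω_r−ω_c),  ω_s=0, ω_c=1
ω_r = 1 − (20/50)(0−1) = 7/5
ω_r/ω_c = 7/5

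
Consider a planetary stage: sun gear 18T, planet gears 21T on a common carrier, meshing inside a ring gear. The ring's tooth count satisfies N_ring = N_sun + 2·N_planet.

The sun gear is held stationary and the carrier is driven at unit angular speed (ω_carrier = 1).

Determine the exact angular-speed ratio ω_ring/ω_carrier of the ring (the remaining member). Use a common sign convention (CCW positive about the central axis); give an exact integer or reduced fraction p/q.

13/10

N_ring = 18 + 2·21 = 60
18(ω_s−ω_c) = −60(ω_r−ω_c),  ω_s=0, ω_c=1
ω_r = 1 − (18/60)(0−1) = 13/10
ω_r/ω_c = 13/10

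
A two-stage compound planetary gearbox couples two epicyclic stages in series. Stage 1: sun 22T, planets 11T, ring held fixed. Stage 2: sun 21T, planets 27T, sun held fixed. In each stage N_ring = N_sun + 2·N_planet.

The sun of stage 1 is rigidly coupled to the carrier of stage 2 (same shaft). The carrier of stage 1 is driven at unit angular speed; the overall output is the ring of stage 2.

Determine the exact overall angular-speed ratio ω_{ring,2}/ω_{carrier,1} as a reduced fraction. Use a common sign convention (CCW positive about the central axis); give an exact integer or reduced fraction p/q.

96/25

Stage 1: N_ring = 22 + 2·11 = 44
Stage 1: 22(ω_s−ω_c) = −44(ω_r−ω_c),  ω_r=0, ω_c=1
Stage 1: ω_s = 1 − (44/22)(0−1) = 3
  ⇒ ω_s¹/ω_c¹ = 3
Stage 2: N_ring = 21 + 2·27 = 75
Stage 2: 21(ω_s−ω_c) = −75(ω_r−ω_c),  ω_s=0, ω_c=1
Stage 2: ω_r = 1 − (21/75)(0−1) = 32/25
  ⇒ ω_r²/ω_c² = 32/25
Coupling ω_c² = ω_s¹ ⇒ overall = 3 × 32/25 = 96/25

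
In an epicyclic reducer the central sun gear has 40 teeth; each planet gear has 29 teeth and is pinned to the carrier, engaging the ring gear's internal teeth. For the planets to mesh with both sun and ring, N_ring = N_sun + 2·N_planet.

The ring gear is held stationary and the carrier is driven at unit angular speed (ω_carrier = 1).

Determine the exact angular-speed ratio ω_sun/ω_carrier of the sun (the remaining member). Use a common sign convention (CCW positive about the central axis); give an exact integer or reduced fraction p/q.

69/20

N_ring = 40 + 2·29 = 98
40(ω_s−ω_c) = −98(ω_r−ω_c),  ω_r=0, ω_c=1
ω_s = 1 − (98/40)(0−1) = 69/20
ω_s/ω_c = 69/20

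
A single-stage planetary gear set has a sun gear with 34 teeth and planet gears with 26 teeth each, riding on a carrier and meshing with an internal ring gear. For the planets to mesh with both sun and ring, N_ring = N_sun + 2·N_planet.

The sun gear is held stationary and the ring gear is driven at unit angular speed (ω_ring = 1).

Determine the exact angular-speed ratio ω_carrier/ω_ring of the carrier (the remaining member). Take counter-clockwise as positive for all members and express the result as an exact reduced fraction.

43/60

N_ring = 34 + 2·26 = 86
34(ω_s−ω_c) = −86(ω_r−ω_c),  ω_s=0, ω_r=1
34(0−ω_c) = −86(1−ω_c)  ⇒  120ω_c = 86  ⇒  ω_c = 43/60
ω_c/ω_r = 43/60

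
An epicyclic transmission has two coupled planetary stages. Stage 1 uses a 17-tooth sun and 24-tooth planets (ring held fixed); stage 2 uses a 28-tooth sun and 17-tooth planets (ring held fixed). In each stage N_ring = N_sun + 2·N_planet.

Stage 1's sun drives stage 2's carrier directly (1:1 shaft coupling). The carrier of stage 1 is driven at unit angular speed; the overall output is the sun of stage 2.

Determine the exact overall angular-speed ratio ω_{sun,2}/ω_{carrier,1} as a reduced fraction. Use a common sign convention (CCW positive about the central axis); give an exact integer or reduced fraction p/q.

Stage 1: N_ring = 17 + 2·24 = 65
Stage 1: 17(ω_s−ω_c) = −65(ω_r−ω_c),  ω_r=0, ω_c=1
Stage 1: ω_s = 1 − (65/17)(0−1) = 82/17
  ⇒ ω_s¹/ω_c¹ = 82/17
Stage 2: N_ring = 28 + 2·17 = 62
Stage 2: 28(ω_s−ω_c) = −62(ω_r−ω_c),  ω_r=0, ω_c=1
Stage 2: ω_s = 1 − (62/28)(0−1) = 45/14
  ⇒ ω_s²/ω_c² = 45/14
Coupling ω_c² = ω_s¹ ⇒ overall = 82/17 × 45/14 = 1845/119

1845/119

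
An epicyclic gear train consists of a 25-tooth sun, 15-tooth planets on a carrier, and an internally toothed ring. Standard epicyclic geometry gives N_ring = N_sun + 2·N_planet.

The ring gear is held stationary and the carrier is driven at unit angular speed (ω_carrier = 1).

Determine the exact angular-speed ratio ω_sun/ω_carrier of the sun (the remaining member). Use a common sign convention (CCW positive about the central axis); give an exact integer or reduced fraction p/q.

N_ring = 25 + 2·15 = 55
25(ω_s−ω_c) = −55(ω_r−ω_c),  ω_r=0, ω_c=1
ω_s = 1 − (55/25)(0−1) = 16/5
ω_s/ω_c = 16/5

16/5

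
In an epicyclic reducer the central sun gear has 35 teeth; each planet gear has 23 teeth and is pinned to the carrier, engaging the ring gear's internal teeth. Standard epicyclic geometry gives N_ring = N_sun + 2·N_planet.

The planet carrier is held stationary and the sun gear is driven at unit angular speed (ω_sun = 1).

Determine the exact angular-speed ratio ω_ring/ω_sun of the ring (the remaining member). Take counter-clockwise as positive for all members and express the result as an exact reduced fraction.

N_ring = 35 + 2·23 = 81
35(ω_s−ω_c) = −81(ω_r−ω_c),  ω_c=0, ω_s=1
ω_r = 0 − (35/81)(1−0) = -35/81
ω_r/ω_s = -35/81

-35/81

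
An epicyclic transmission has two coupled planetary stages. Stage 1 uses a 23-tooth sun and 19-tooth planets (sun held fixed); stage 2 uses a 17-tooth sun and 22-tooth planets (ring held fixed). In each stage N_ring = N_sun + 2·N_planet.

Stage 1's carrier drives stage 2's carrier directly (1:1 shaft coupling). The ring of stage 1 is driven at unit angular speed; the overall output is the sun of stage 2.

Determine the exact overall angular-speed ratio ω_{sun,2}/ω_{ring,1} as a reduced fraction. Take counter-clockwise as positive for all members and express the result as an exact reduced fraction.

793/238

Stage 1: N_ring = 23 + 2·19 = 61
Stage 1: 23(ω_s−ω_c) = −61(ω_r−ω_c),  ω_s=0, ω_r=1
Stage 1: 23(0−ω_c) = −61(1−ω_c)  ⇒  84ω_c = 61  ⇒  ω_c = 61/84
  ⇒ ω_c¹/ω_r¹ = 61/84
Stage 2: N_ring = 17 + 2·22 = 61
Stage 2: 17(ω_s−ω_c) = −61(ω_r−ω_c),  ω_r=0, ω_c=1
Stage 2: ω_s = 1 − (61/17)(0−1) = 78/17
  ⇒ ω_s²/ω_c² = 78/17
Coupling ω_c² = ω_c¹ ⇒ overall = 61/84 × 78/17 = 793/238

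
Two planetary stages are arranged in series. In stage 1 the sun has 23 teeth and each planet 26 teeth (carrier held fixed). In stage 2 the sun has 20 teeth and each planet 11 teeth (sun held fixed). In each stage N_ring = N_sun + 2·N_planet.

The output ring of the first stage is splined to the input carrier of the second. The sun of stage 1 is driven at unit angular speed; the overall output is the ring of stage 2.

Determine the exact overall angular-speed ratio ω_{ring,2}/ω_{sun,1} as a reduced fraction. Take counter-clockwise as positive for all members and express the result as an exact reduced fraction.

Stage 1: N_ring = 23 + 2·26 = 75
Stage 1: 23(ω_s−ω_c) = −75(ω_r−ω_c),  ω_c=0, ω_s=1
Stage 1: ω_r = 0 − (23/75)(1−0) = -23/75
  ⇒ ω_r¹/ω_s¹ = -23/75
Stage 2: N_ring = 20 + 2·11 = 42
Stage 2: 20(ω_s−ω_c) = −42(ω_r−ω_c),  ω_s=0, ω_c=1
Stage 2: ω_r = 1 − (20/42)(0−1) = 31/21
  ⇒ ω_r²/ω_c² = 31/21
Coupling ω_c² = ω_r¹ ⇒ overall = -23/75 × 31/21 = -713/1575

-713/1575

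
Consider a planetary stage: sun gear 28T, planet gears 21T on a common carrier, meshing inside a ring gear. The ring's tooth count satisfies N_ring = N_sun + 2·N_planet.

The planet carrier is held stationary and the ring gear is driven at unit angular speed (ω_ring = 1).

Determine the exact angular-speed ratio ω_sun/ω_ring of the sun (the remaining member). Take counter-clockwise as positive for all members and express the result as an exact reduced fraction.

N_ring = 28 + 2·21 = 70
28(ω_s−ω_c) = −70(ω_r−ω_c),  ω_c=0, ω_r=1
ω_s = 0 − (70/28)(1−0) = -5/2
ω_s/ω_r = -5/2

-5/2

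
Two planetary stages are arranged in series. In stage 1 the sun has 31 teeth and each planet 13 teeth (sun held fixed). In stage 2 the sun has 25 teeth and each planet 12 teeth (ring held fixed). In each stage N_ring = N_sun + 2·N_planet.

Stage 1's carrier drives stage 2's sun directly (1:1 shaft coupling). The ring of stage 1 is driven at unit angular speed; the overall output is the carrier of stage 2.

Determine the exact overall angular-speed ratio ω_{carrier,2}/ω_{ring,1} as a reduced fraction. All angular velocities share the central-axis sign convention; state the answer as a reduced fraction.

Stage 1: N_ring = 31 + 2·13 = 57
Stage 1: 31(ω_s−ω_c) = −57(ω_r−ω_c),  ω_s=0, ω_r=1
Stage 1: 31(0−ω_c) = −57(1−ω_c)  ⇒  88ω_c = 57  ⇒  ω_c = 57/88
  ⇒ ω_c¹/ω_r¹ = 57/88
Stage 2: N_ring = 25 + 2·12 = 49
Stage 2: 25(ω_s−ω_c) = −49(ω_r−ω_c),  ω_r=0, ω_s=1
Stage 2: 25(1−ω_c) = −49(0−ω_c)  ⇒  74ω_c = 25  ⇒  ω_c = 25/74
  ⇒ ω_c²/ω_s² = 25/74
Coupling ω_s² = ω_c¹ ⇒ overall = 57/88 × 25/74 = 1425/6512

1425/6512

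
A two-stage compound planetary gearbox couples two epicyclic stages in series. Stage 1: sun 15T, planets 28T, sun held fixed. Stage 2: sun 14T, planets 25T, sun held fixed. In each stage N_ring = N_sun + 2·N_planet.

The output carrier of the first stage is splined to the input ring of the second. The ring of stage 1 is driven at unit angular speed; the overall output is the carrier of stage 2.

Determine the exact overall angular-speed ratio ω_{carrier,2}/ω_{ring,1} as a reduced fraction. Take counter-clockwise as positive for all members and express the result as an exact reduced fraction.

1136/1677

Stage 1: N_ring = 15 + 2·28 = 71
Stage 1: 15(ω_s−ω_c) = −71(ω_r−ω_c),  ω_s=0, ω_r=1
Stage 1: 15(0−ω_c) = −71(1−ω_c)  ⇒  86ω_c = 71  ⇒  ω_c = 71/86
  ⇒ ω_c¹/ω_r¹ = 71/86
Stage 2: N_ring = 14 + 2·25 = 64
Stage 2: 14(ω_s−ω_c) = −64(ω_r−ω_c),  ω_s=0, ω_r=1
Stage 2: 14(0−ω_c) = −64(1−ω_c)  ⇒  78ω_c = 64  ⇒  ω_c = 32/39
  ⇒ ω_c²/ω_r² = 32/39
Coupling ω_r² = ω_c¹ ⇒ overall = 71/86 × 32/39 = 1136/1677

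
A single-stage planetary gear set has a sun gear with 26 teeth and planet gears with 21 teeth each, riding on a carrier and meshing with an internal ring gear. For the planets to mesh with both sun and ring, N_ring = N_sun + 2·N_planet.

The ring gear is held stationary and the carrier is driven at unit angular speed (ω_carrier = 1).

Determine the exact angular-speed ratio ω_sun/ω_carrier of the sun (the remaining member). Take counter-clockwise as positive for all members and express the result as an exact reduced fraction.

N_ring = 26 + 2·21 = 68
26(ω_s−ω_c) = −68(ω_r−ω_c),  ω_r=0, ω_c=1
ω_s = 1 − (68/26)(0−1) = 47/13
ω_s/ω_c = 47/13

47/13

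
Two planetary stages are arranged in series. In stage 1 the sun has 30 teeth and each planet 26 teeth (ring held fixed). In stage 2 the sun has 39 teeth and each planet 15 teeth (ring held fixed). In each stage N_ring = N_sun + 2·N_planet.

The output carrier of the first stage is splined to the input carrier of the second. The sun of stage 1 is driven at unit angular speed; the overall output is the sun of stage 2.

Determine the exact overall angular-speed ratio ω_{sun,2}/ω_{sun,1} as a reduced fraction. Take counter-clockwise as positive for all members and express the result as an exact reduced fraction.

Stage 1: N_ring = 30 + 2·26 = 82
Stage 1: 30(ω_s−ω_c) = −82(ω_r−ω_c),  ω_r=0, ω_s=1
Stage 1: 30(1−ω_c) = −82(0−ω_c)  ⇒  112ω_c = 30  ⇒  ω_c = 15/56
  ⇒ ω_c¹/ω_s¹ = 15/56
Stage 2: N_ring = 39 + 2·15 = 69
Stage 2: 39(ω_s−ω_c) = −69(ω_r−ω_c),  ω_r=0, ω_c=1
Stage 2: ω_s = 1 − (69/39)(0−1) = 36/13
  ⇒ ω_s²/ω_c² = 36/13
Coupling ω_c² = ω_c¹ ⇒ overall = 15/56 × 36/13 = 135/182

135/182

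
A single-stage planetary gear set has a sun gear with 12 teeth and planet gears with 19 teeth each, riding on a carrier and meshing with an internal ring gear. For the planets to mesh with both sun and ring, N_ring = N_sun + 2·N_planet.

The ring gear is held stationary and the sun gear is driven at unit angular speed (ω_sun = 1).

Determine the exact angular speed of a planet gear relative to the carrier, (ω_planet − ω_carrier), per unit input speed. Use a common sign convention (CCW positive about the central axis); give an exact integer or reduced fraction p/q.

N_ring = 12 + 2·19 = 50
12(ω_s−ω_c) = −50(ω_r−ω_c),  ω_r=0, ω_s=1
12(1−ω_c) = −50(0−ω_c)  ⇒  62ω_c = 12  ⇒  ω_c = 6/31
sun–planet: 12·(1−6/31) = −19·(ω_p−ω_c)  ⇒  ω_p−ω_c = −(12/19)·(25/31) = -300/589

-300/589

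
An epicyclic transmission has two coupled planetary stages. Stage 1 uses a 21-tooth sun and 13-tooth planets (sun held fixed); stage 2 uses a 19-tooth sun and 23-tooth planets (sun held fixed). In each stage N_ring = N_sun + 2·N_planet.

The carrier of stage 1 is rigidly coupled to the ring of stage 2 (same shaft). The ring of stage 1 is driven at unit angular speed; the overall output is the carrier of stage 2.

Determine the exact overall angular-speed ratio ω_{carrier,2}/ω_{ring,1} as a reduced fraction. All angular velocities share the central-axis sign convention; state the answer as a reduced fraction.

Stage 1: N_ring = 21 + 2·13 = 47
Stage 1: 21(ω_s−ω_c) = −47(ω_r−ω_c),  ω_s=0, ω_r=1
Stage 1: 21(0−ω_c) = −47(1−ω_c)  ⇒  68ω_c = 47  ⇒  ω_c = 47/68
  ⇒ ω_c¹/ω_r¹ = 47/68
Stage 2: N_ring = 19 + 2·23 = 65
Stage 2: 19(ω_s−ω_c) = −65(ω_r−ω_c),  ω_s=0, ω_r=1
Stage 2: 19(0−ω_c) = −65(1−ω_c)  ⇒  84ω_c = 65  ⇒  ω_c = 65/84
  ⇒ ω_c²/ω_r² = 65/84
Coupling ω_r² = ω_c¹ ⇒ overall = 47/68 × 65/84 = 3055/5712

3055/5712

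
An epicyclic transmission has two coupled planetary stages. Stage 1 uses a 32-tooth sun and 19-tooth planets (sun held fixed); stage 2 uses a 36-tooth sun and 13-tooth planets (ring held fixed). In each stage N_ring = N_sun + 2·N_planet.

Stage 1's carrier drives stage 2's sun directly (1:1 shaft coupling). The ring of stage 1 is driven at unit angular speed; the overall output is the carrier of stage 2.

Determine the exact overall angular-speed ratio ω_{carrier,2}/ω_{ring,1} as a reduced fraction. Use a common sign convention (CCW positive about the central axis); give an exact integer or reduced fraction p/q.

Stage 1: N_ring = 32 + 2·19 = 70
Stage 1: 32(ω_s−ω_c) = −70(ω_r−ω_c),  ω_s=0, ω_r=1
Stage 1: 32(0−ω_c) = −70(1−ω_c)  ⇒  102ω_c = 70  ⇒  ω_c = 35/51
  ⇒ ω_c¹/ω_r¹ = 35/51
Stage 2: N_ring = 36 + 2·13 = 62
Stage 2: 36(ω_s−ω_c) = −62(ω_r−ω_c),  ω_r=0, ω_s=1
Stage 2: 36(1−ω_c) = −62(0−ω_c)  ⇒  98ω_c = 36  ⇒  ω_c = 18/49
  ⇒ ω_c²/ω_s² = 18/49
Coupling ω_s² = ω_c¹ ⇒ overall = 35/51 × 18/49 = 30/119

30/119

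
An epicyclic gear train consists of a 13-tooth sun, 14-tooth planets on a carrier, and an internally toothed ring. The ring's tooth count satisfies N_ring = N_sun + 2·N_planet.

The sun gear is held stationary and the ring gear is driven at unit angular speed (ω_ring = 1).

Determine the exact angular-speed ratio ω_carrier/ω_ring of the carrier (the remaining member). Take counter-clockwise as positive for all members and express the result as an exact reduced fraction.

41/54

N_ring = 13 + 2·14 = 41
13(ω_s−ω_c) = −41(ω_r−ω_c),  ω_s=0, ω_r=1
13(0−ω_c) = −41(1−ω_c)  ⇒  54ω_c = 41  ⇒  ω_c = 41/54
ω_c/ω_r = 41/54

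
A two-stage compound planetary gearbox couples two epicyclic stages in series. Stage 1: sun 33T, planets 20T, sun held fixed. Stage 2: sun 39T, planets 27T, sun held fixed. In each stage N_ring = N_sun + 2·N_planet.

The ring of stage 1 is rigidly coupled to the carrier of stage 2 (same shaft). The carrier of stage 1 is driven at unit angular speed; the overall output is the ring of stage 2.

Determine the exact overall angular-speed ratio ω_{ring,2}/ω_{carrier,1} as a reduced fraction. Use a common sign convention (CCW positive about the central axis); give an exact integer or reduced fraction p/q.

4664/2263

Stage 1: N_ring = 33 + 2·20 = 73
Stage 1: 33(ω_s−ω_c) = −73(ω_r−ω_c),  ω_s=0, ω_c=1
Stage 1: ω_r = 1 − (33/73)(0−1) = 106/73
  ⇒ ω_r¹/ω_c¹ = 106/73
Stage 2: N_ring = 39 + 2·27 = 93
Stage 2: 39(ω_s−ω_c) = −93(ω_r−ω_c),  ω_s=0, ω_c=1
Stage 2: ω_r = 1 − (39/93)(0−1) = 44/31
  ⇒ ω_r²/ω_c² = 44/31
Coupling ω_c² = ω_r¹ ⇒ overall = 106/73 × 44/31 = 4664/2263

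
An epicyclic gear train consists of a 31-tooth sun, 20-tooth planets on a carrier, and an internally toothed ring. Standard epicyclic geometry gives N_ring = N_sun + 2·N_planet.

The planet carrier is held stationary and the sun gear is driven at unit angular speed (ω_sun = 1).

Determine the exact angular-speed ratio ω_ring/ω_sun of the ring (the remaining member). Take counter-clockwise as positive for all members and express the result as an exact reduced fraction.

N_ring = 31 + 2·20 = 71
31(ω_s−ω_c) = −71(ω_r−ω_c),  ω_c=0, ω_s=1
ω_r = 0 − (31/71)(1−0) = -31/71
ω_r/ω_s = -31/71

-31/71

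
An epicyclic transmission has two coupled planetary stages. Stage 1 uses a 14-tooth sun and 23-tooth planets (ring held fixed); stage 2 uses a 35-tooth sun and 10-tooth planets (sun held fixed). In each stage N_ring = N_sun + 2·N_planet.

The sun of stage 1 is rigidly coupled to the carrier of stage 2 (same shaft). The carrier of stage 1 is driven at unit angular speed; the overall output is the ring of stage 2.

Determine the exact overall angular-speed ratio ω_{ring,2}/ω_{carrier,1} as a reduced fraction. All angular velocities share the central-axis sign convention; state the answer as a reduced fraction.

666/77

Stage 1: N_ring = 14 + 2·23 = 60
Stage 1: 14(ω_s−ω_c) = −60(ω_r−ω_c),  ω_r=0, ω_c=1
Stage 1: ω_s = 1 − (60/14)(0−1) = 37/7
  ⇒ ω_s¹/ω_c¹ = 37/7
Stage 2: N_ring = 35 + 2·10 = 55
Stage 2: 35(ω_s−ω_c) = −55(ω_r−ω_c),  ω_s=0, ω_c=1
Stage 2: ω_r = 1 − (35/55)(0−1) = 18/11
  ⇒ ω_r²/ω_c² = 18/11
Coupling ω_c² = ω_s¹ ⇒ overall = 37/7 × 18/11 = 666/77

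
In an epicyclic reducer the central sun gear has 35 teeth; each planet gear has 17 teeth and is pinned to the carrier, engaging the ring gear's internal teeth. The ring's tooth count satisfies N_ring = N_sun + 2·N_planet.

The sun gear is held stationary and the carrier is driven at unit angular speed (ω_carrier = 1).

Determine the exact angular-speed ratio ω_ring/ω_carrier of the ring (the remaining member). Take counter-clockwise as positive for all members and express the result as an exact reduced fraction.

104/69

N_ring = 35 + 2·17 = 69
35(ω_s−ω_c) = −69(ω_r−ω_c),  ω_s=0, ω_c=1
ω_r = 1 − (35/69)(0−1) = 104/69
ω_r/ω_c = 104/69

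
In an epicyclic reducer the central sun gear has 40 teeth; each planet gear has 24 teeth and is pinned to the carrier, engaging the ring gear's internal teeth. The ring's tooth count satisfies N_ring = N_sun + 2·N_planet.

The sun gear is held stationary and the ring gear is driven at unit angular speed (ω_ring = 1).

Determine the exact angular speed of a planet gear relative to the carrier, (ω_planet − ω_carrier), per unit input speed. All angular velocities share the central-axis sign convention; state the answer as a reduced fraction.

N_ring = 40 + 2·24 = 88
40(ω_s−ω_c) = −88(ω_r−ω_c),  ω_s=0, ω_r=1
40(0−ω_c) = −88(1−ω_c)  ⇒  128ω_c = 88  ⇒  ω_c = 11/16
sun–planet: 40·(0−11/16) = −24·(ω_p−ω_c)  ⇒  ω_p−ω_c = −(40/24)·(-11/16) = 55/48

55/48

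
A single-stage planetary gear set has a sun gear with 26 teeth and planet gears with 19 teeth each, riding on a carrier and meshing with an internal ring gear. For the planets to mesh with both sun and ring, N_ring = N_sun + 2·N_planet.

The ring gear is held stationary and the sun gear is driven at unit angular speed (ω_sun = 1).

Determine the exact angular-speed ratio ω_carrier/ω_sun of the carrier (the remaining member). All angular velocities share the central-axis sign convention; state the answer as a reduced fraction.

13/45

N_ring = 26 + 2·19 = 64
26(ω_s−ω_c) = −64(ω_r−ω_c),  ω_r=0, ω_s=1
26(1−ω_c) = −64(0−ω_c)  ⇒  90ω_c = 26  ⇒  ω_c = 13/45
ω_c/ω_s = 13/45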